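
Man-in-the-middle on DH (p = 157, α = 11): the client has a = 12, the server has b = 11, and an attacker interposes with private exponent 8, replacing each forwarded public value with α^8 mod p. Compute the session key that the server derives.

The server receives an attacker's public value M = 11^8 mod 157 instead of the honest one.
11^1 ≡ 11 (mod 157)
11^2 = (11^1)^2 ≡ 11^2 = 121 ≡ 121 (mod 157)
11^4 = (11^2)^2 ≡ 121^2 = 14641 ≡ 40 (mod 157)
11^8 = (11^4)^2 ≡ 40^2 = 1600 ≡ 30 (mod 157)
So M = 30. The server computes K = M^11 mod 157.
30^1 ≡ 30 (mod 157)
30^2 = (30^1)^2 ≡ 30^2 = 900 ≡ 115 (mod 157)
30^4 = (30^2)^2 ≡ 115^2 = 13225 ≡ 37 (mod 157)
30^8 = (30^4)^2 ≡ 37^2 = 1369 ≡ 113 (mod 157)
30^11 = 30^8 · 30^2 · 30^1 ≡ 113 · 115 · 30 ≡ 19 (mod 157).

19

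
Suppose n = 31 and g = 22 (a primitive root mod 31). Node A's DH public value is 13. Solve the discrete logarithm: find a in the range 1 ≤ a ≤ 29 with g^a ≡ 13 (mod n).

Try successive powers of 22 modulo 31:
22^1 ≡ 22
22^2 ≡ 19
22^3 ≡ 15
22^4 ≡ 20
22^5 ≡ 6
22^6 ≡ 8
22^7 ≡ 21
22^8 ≡ 28
22^9 ≡ 27
22^10 ≡ 5
22^11 ≡ 17
22^12 ≡ 2
22^13 ≡ 13
Found: a = 13.

13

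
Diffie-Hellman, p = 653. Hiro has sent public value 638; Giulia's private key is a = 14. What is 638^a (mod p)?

503

Shared key K = 638^14 mod 653.
638^1 ≡ 638 (mod 653)
638^2 = (638^1)^2 ≡ 638^2 = 407044 ≡ 225 (mod 653)
638^4 = (638^2)^2 ≡ 225^2 = 50625 ≡ 344 (mod 653)
638^8 = (638^4)^2 ≡ 344^2 = 118336 ≡ 143 (mod 653)
638^14 = 638^8 · 638^4 · 638^2 ≡ 143 · 344 · 225 ≡ 503 (mod 653).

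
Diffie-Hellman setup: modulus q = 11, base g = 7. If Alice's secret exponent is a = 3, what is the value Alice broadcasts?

2

Public value = 7^3 mod 11.
7^1 ≡ 7 (mod 11)
7^2 = (7^1)^2 ≡ 7^2 = 49 ≡ 5 (mod 11)
7^3 = 7^2 · 7^1 ≡ 5 · 7 ≡ 2 (mod 11).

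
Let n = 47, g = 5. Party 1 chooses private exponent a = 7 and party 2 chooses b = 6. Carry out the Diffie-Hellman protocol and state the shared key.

37

Party 1 sends A = g^a mod n = 5^7 mod 47.
5^1 ≡ 5 (mod 47)
5^2 = (5^1)^2 ≡ 5^2 = 25 ≡ 25 (mod 47)
5^4 = (5^2)^2 ≡ 25^2 = 625 ≡ 14 (mod 47)
5^7 = 5^4 · 5^2 · 5^1 ≡ 14 · 25 · 5 ≡ 11 (mod 47).
So A = 11. Party 2 then computes K = A^b mod n = 11^6 mod 47.
11^1 ≡ 11 (mod 47)
11^2 = (11^1)^2 ≡ 11^2 = 121 ≡ 27 (mod 47)
11^4 = (11^2)^2 ≡ 27^2 = 729 ≡ 24 (mod 47)
11^6 = 11^4 · 11^2 ≡ 24 · 27 ≡ 37 (mod 47).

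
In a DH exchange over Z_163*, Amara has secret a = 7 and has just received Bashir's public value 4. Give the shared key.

84

Shared key K = 4^7 mod 163.
4^1 ≡ 4 (mod 163)
4^2 = (4^1)^2 ≡ 4^2 = 16 ≡ 16 (mod 163)
4^4 = (4^2)^2 ≡ 16^2 = 256 ≡ 93 (mod 163)
4^7 = 4^4 · 4^2 · 4^1 ≡ 93 · 16 · 4 ≡ 84 (mod 163).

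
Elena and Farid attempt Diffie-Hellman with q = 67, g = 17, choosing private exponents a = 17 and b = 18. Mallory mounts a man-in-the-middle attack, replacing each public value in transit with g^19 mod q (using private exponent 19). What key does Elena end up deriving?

36

Elena receives Mallory's public value M = 17^19 mod 67 instead of the honest one.
17^1 ≡ 17 (mod 67)
17^2 = (17^1)^2 ≡ 17^2 = 289 ≡ 21 (mod 67)
17^4 = (17^2)^2 ≡ 21^2 = 441 ≡ 39 (mod 67)
17^8 = (17^4)^2 ≡ 39^2 = 1521 ≡ 47 (mod 67)
17^16 = (17^8)^2 ≡ 47^2 = 2209 ≡ 65 (mod 67)
17^19 = 17^16 · 17^2 · 17^1 ≡ 65 · 21 · 17 ≡ 23 (mod 67).
So M = 23. Elena computes K = M^17 mod 67.
23^1 ≡ 23 (mod 67)
23^2 = (23^1)^2 ≡ 23^2 = 529 ≡ 60 (mod 67)
23^4 = (23^2)^2 ≡ 60^2 = 3600 ≡ 49 (mod 67)
23^8 = (23^4)^2 ≡ 49^2 = 2401 ≡ 56 (mod 67)
23^16 = (23^8)^2 ≡ 56^2 = 3136 ≡ 54 (mod 67)
23^17 = 23^16 · 23^1 ≡ 54 · 23 ≡ 36 (mod 67).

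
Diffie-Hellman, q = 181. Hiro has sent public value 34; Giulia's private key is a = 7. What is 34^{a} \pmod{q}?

Shared key K = 34^7 mod 181.
34^1 ≡ 34 (mod 181)
34^2 = (34^1)^2 ≡ 34^2 = 1156 ≡ 70 (mod 181)
34^4 = (34^2)^2 ≡ 70^2 = 4900 ≡ 13 (mod 181)
34^7 = 34^4 · 34^2 · 34^1 ≡ 13 · 70 · 34 ≡ 170 (mod 181).

170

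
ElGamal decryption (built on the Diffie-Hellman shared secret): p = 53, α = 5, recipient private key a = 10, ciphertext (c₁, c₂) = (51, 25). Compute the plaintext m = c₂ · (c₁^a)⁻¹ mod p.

42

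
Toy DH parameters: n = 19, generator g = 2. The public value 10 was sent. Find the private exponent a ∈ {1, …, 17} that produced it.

17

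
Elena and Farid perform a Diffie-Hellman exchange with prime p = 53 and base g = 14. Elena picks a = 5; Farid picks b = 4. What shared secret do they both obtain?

46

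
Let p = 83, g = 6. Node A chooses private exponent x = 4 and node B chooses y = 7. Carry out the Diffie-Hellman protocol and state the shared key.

Node B sends B = g^y mod p = 6^7 mod 83.
6^1 ≡ 6 (mod 83)
6^2 = (6^1)^2 ≡ 6^2 = 36 ≡ 36 (mod 83)
6^4 = (6^2)^2 ≡ 36^2 = 1296 ≡ 51 (mod 83)
6^7 = 6^4 · 6^2 · 6^1 ≡ 51 · 36 · 6 ≡ 60 (mod 83).
So B = 60. Node A then computes K = B^x mod p = 60^4 mod 83.
60^1 ≡ 60 (mod 83)
60^2 = (60^1)^2 ≡ 60^2 = 3600 ≡ 31 (mod 83)
60^4 = (60^2)^2 ≡ 31^2 = 961 ≡ 48 (mod 83)

48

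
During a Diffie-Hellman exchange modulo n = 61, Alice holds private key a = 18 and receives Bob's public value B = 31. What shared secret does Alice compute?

52

Shared key K = 31^18 mod 61.
31^1 ≡ 31 (mod 61)
31^2 = (31^1)^2 ≡ 31^2 = 961 ≡ 46 (mod 61)
31^4 = (31^2)^2 ≡ 46^2 = 2116 ≡ 42 (mod 61)
31^8 = (31^4)^2 ≡ 42^2 = 1764 ≡ 56 (mod 61)
31^16 = (31^8)^2 ≡ 56^2 = 3136 ≡ 25 (mod 61)
31^18 = 31^16 · 31^2 ≡ 25 · 46 ≡ 52 (mod 61).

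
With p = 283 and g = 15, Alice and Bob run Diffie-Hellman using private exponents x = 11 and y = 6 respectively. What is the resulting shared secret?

Bob sends B = g^y mod p = 15^6 mod 283.
15^1 ≡ 15 (mod 283)
15^2 = (15^1)^2 ≡ 15^2 = 225 ≡ 225 (mod 283)
15^4 = (15^2)^2 ≡ 225^2 = 50625 ≡ 251 (mod 283)
15^6 = 15^4 · 15^2 ≡ 251 · 225 ≡ 158 (mod 283).
So B = 158. Alice then computes K = B^x mod p = 158^11 mod 283.
158^1 ≡ 158 (mod 283)
158^2 = (158^1)^2 ≡ 158^2 = 24964 ≡ 60 (mod 283)
158^4 = (158^2)^2 ≡ 60^2 = 3600 ≡ 204 (mod 283)
158^8 = (158^4)^2 ≡ 204^2 = 41616 ≡ 15 (mod 283)
158^11 = 158^8 · 158^2 · 158^1 ≡ 15 · 60 · 158 ≡ 134 (mod 283).

134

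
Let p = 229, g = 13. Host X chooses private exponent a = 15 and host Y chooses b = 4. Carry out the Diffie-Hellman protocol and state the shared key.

104

Host Y sends B = g^b mod p = 13^4 mod 229.
13^1 ≡ 13 (mod 229)
13^2 = (13^1)^2 ≡ 13^2 = 169 ≡ 169 (mod 229)
13^4 = (13^2)^2 ≡ 169^2 = 28561 ≡ 165 (mod 229)
So B = 165. Host X then computes K = B^a mod p = 165^15 mod 229.
165^1 ≡ 165 (mod 229)
165^2 = (165^1)^2 ≡ 165^2 = 27225 ≡ 203 (mod 229)
165^4 = (165^2)^2 ≡ 203^2 = 41209 ≡ 218 (mod 229)
165^8 = (165^4)^2 ≡ 218^2 = 47524 ≡ 121 (mod 229)
165^15 = 165^8 · 165^4 · 165^2 · 165^1 ≡ 121 · 218 · 203 · 165 ≡ 104 (mod 229).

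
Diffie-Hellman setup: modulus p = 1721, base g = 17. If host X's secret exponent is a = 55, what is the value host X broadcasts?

Public value = 17^55 (mod 1721).
17^1 ≡ 17 (mod 1721)
17^2 = (17^1)^2 ≡ 17^2 = 289 ≡ 289 (mod 1721)
17^4 = (17^2)^2 ≡ 289^2 = 83521 ≡ 913 (mod 1721)
17^8 = (17^4)^2 ≡ 913^2 = 833569 ≡ 605 (mod 1721)
17^16 = (17^8)^2 ≡ 605^2 = 366025 ≡ 1173 (mod 1721)
17^32 = (17^16)^2 ≡ 1173^2 = 1375929 ≡ 850 (mod 1721)
17^55 = 17^32 · 17^16 · 17^4 · 17^2 · 17^1 ≡ 850 · 1173 · 913 · 289 · 17 ≡ 1393 (mod 1721).

1393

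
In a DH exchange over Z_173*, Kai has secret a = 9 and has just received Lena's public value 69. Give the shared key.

50

Shared key K = 69^9 mod 173.
69^1 ≡ 69 (mod 173)
69^2 = (69^1)^2 ≡ 69^2 = 4761 ≡ 90 (mod 173)
69^4 = (69^2)^2 ≡ 90^2 = 8100 ≡ 142 (mod 173)
69^8 = (69^4)^2 ≡ 142^2 = 20164 ≡ 96 (mod 173)
69^9 = 69^8 · 69^1 ≡ 96 · 69 ≡ 50 (mod 173).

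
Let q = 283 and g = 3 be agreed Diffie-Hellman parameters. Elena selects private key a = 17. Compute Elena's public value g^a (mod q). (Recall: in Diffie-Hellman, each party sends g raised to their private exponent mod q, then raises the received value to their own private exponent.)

188

Public value = 3^17 (mod 283).
3^1 ≡ 3 (mod 283)
3^2 = (3^1)^2 ≡ 3^2 = 9 ≡ 9 (mod 283)
3^4 = (3^2)^2 ≡ 9^2 = 81 ≡ 81 (mod 283)
3^8 = (3^4)^2 ≡ 81^2 = 6561 ≡ 52 (mod 283)
3^16 = (3^8)^2 ≡ 52^2 = 2704 ≡ 157 (mod 283)
3^17 = 3^16 · 3^1 ≡ 157 · 3 ≡ 188 (mod 283).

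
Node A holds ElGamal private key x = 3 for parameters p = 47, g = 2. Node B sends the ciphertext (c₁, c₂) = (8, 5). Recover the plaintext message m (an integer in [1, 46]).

Shared mask s = c₁^x mod p = 8^3 mod 47.
8^1 ≡ 8 (mod 47)
8^2 = (8^1)^2 ≡ 8^2 = 64 ≡ 17 (mod 47)
8^3 = 8^2 · 8^1 ≡ 17 · 8 ≡ 42 (mod 47).
So s = 42; s⁻¹ ≡ 28 (mod 47).
m = c₂ · s⁻¹ mod 47 = 5 · 28 mod 47 = 46.

46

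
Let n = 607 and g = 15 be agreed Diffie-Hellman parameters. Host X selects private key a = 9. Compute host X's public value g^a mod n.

143

Public value = 15^9 mod 607.
15^1 ≡ 15 (mod 607)
15^2 = (15^1)^2 ≡ 15^2 = 225 ≡ 225 (mod 607)
15^4 = (15^2)^2 ≡ 225^2 = 50625 ≡ 244 (mod 607)
15^8 = (15^4)^2 ≡ 244^2 = 59536 ≡ 50 (mod 607)
15^9 = 15^8 · 15^1 ≡ 50 · 15 ≡ 143 (mod 607).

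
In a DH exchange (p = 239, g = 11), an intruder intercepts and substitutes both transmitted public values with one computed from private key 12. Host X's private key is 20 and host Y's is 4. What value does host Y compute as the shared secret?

102

Host Y receives an intruder's public value M = 11^12 mod 239 instead of the honest one.
11^1 ≡ 11 (mod 239)
11^2 = (11^1)^2 ≡ 11^2 = 121 ≡ 121 (mod 239)
11^4 = (11^2)^2 ≡ 121^2 = 14641 ≡ 62 (mod 239)
11^8 = (11^4)^2 ≡ 62^2 = 3844 ≡ 20 (mod 239)
11^12 = 11^8 · 11^4 ≡ 20 · 62 ≡ 45 (mod 239).
So M = 45. Host Y computes K = M^4 mod 239.
45^1 ≡ 45 (mod 239)
45^2 = (45^1)^2 ≡ 45^2 = 2025 ≡ 113 (mod 239)
45^4 = (45^2)^2 ≡ 113^2 = 12769 ≡ 102 (mod 239)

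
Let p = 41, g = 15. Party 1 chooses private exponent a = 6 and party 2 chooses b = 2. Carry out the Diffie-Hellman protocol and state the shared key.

Party 2 sends B = g^b mod p = 15^2 mod 41.
15^1 ≡ 15 (mod 41)
15^2 = (15^1)^2 ≡ 15^2 = 225 ≡ 20 (mod 41)
So B = 20. Party 1 then computes K = B^a mod p = 20^6 mod 41.
20^1 ≡ 20 (mod 41)
20^2 = (20^1)^2 ≡ 20^2 = 400 ≡ 31 (mod 41)
20^4 = (20^2)^2 ≡ 31^2 = 961 ≡ 18 (mod 41)
20^6 = 20^4 · 20^2 ≡ 18 · 31 ≡ 25 (mod 41).

25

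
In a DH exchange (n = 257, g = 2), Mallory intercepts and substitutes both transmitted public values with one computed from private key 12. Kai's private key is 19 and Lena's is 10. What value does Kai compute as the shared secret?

Kai receives Mallory's public value M = 2^12 mod 257 instead of the honest one.
2^1 ≡ 2 (mod 257)
2^2 = (2^1)^2 ≡ 2^2 = 4 ≡ 4 (mod 257)
2^4 = (2^2)^2 ≡ 4^2 = 16 ≡ 16 (mod 257)
2^8 = (2^4)^2 ≡ 16^2 = 256 ≡ 256 (mod 257)
2^12 = 2^8 · 2^4 ≡ 256 · 16 ≡ 241 (mod 257).
So M = 241. Kai computes K = M^19 mod 257.
241^1 ≡ 241 (mod 257)
241^2 = (241^1)^2 ≡ 241^2 = 58081 ≡ 256 (mod 257)
241^4 = (241^2)^2 ≡ 256^2 = 65536 ≡ 1 (mod 257)
241^8 = (241^4)^2 ≡ 1^2 = 1 ≡ 1 (mod 257)
241^16 = (241^8)^2 ≡ 1^2 = 1 ≡ 1 (mod 257)
241^19 = 241^16 · 241^2 · 241^1 ≡ 1 · 256 · 241 ≡ 16 (mod 257).

16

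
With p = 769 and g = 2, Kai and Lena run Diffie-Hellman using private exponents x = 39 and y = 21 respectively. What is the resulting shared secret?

Kai sends A = g^x mod p = 2^39 mod 769.
2^1 ≡ 2 (mod 769)
2^2 = (2^1)^2 ≡ 2^2 = 4 ≡ 4 (mod 769)
2^4 = (2^2)^2 ≡ 4^2 = 16 ≡ 16 (mod 769)
2^8 = (2^4)^2 ≡ 16^2 = 256 ≡ 256 (mod 769)
2^16 = (2^8)^2 ≡ 256^2 = 65536 ≡ 171 (mod 769)
2^32 = (2^16)^2 ≡ 171^2 = 29241 ≡ 19 (mod 769)
2^39 = 2^32 · 2^4 · 2^2 · 2^1 ≡ 19 · 16 · 4 · 2 ≡ 125 (mod 769).
So A = 125. Lena then computes K = A^y mod p = 125^21 mod 769.
125^1 ≡ 125 (mod 769)
125^2 = (125^1)^2 ≡ 125^2 = 15625 ≡ 245 (mod 769)
125^4 = (125^2)^2 ≡ 245^2 = 60025 ≡ 43 (mod 769)
125^8 = (125^4)^2 ≡ 43^2 = 1849 ≡ 311 (mod 769)
125^16 = (125^8)^2 ≡ 311^2 = 96721 ≡ 596 (mod 769)
125^21 = 125^16 · 125^4 · 125^1 ≡ 596 · 43 · 125 ≡ 615 (mod 769).

615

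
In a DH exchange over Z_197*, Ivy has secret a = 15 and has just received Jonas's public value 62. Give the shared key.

144

Shared key K = 62^15 mod 197.
62^1 ≡ 62 (mod 197)
62^2 = (62^1)^2 ≡ 62^2 = 3844 ≡ 101 (mod 197)
62^4 = (62^2)^2 ≡ 101^2 = 10201 ≡ 154 (mod 197)
62^8 = (62^4)^2 ≡ 154^2 = 23716 ≡ 76 (mod 197)
62^15 = 62^8 · 62^4 · 62^2 · 62^1 ≡ 76 · 154 · 101 · 62 ≡ 144 (mod 197).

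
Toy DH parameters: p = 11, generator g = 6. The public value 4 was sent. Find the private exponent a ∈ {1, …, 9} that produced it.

Try successive powers of 6 modulo 11:
6^1 ≡ 6
6^2 ≡ 3
6^3 ≡ 7
6^4 ≡ 9
6^5 ≡ 10
6^6 ≡ 5
6^7 ≡ 8
6^8 ≡ 4
Found: a = 8.

8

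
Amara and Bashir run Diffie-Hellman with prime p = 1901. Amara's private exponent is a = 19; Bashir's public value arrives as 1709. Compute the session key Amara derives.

Shared key K = 1709^19 mod 1901.
1709^1 ≡ 1709 (mod 1901)
1709^2 = (1709^1)^2 ≡ 1709^2 = 2920681 ≡ 745 (mod 1901)
1709^4 = (1709^2)^2 ≡ 745^2 = 555025 ≡ 1834 (mod 1901)
1709^8 = (1709^4)^2 ≡ 1834^2 = 3363556 ≡ 687 (mod 1901)
1709^16 = (1709^8)^2 ≡ 687^2 = 471969 ≡ 521 (mod 1901)
1709^19 = 1709^16 · 1709^2 · 1709^1 ≡ 521 · 745 · 1709 ≡ 1063 (mod 1901).

1063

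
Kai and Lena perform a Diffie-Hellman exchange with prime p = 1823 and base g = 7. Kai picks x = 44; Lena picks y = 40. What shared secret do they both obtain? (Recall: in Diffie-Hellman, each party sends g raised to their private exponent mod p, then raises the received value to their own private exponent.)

Lena sends B = g^y mod p = 7^40 mod 1823.
7^1 ≡ 7 (mod 1823)
7^2 = (7^1)^2 ≡ 7^2 = 49 ≡ 49 (mod 1823)
7^4 = (7^2)^2 ≡ 49^2 = 2401 ≡ 578 (mod 1823)
7^8 = (7^4)^2 ≡ 578^2 = 334084 ≡ 475 (mod 1823)
7^16 = (7^8)^2 ≡ 475^2 = 225625 ≡ 1396 (mod 1823)
7^32 = (7^16)^2 ≡ 1396^2 = 1948816 ≡ 29 (mod 1823)
7^40 = 7^32 · 7^8 ≡ 29 · 475 ≡ 1014 (mod 1823).
So B = 1014. Kai then computes K = B^x mod p = 1014^44 mod 1823.
1014^1 ≡ 1014 (mod 1823)
1014^2 = (1014^1)^2 ≡ 1014^2 = 1028196 ≡ 24 (mod 1823)
1014^4 = (1014^2)^2 ≡ 24^2 = 576 ≡ 576 (mod 1823)
1014^8 = (1014^4)^2 ≡ 576^2 = 331776 ≡ 1813 (mod 1823)
1014^16 = (1014^8)^2 ≡ 1813^2 = 3286969 ≡ 100 (mod 1823)
1014^32 = (1014^16)^2 ≡ 100^2 = 10000 ≡ 885 (mod 1823)
1014^44 = 1014^32 · 1014^8 · 1014^4 ≡ 885 · 1813 · 576 ≡ 1331 (mod 1823).

1331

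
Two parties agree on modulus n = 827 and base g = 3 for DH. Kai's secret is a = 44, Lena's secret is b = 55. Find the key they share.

767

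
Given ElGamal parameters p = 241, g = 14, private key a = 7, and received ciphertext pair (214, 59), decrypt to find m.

54

Shared mask s = c₁^a mod p = 214^7 mod 241.
214^1 ≡ 214 (mod 241)
214^2 = (214^1)^2 ≡ 214^2 = 45796 ≡ 6 (mod 241)
214^4 = (214^2)^2 ≡ 6^2 = 36 ≡ 36 (mod 241)
214^7 = 214^4 · 214^2 · 214^1 ≡ 36 · 6 · 214 ≡ 193 (mod 241).
So s = 193; s⁻¹ ≡ 5 (mod 241).
m = c₂ · s⁻¹ mod 241 = 59 · 5 mod 241 = 54.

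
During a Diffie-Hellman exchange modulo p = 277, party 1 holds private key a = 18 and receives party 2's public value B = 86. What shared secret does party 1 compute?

Shared key K = 86^18 mod 277.
86^1 ≡ 86 (mod 277)
86^2 = (86^1)^2 ≡ 86^2 = 7396 ≡ 194 (mod 277)
86^4 = (86^2)^2 ≡ 194^2 = 37636 ≡ 241 (mod 277)
86^8 = (86^4)^2 ≡ 241^2 = 58081 ≡ 188 (mod 277)
86^16 = (86^8)^2 ≡ 188^2 = 35344 ≡ 165 (mod 277)
86^18 = 86^16 · 86^2 ≡ 165 · 194 ≡ 155 (mod 277).

155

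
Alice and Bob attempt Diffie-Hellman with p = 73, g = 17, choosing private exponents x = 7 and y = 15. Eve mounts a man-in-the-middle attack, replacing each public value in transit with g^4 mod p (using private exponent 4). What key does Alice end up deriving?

Alice receives Eve's public value M = 17^4 mod 73 instead of the honest one.
17^1 ≡ 17 (mod 73)
17^2 = (17^1)^2 ≡ 17^2 = 289 ≡ 70 (mod 73)
17^4 = (17^2)^2 ≡ 70^2 = 4900 ≡ 9 (mod 73)
So M = 9. Alice computes K = M^7 mod 73.
9^1 ≡ 9 (mod 73)
9^2 = (9^1)^2 ≡ 9^2 = 81 ≡ 8 (mod 73)
9^4 = (9^2)^2 ≡ 8^2 = 64 ≡ 64 (mod 73)
9^7 = 9^4 · 9^2 · 9^1 ≡ 64 · 8 · 9 ≡ 9 (mod 73).

9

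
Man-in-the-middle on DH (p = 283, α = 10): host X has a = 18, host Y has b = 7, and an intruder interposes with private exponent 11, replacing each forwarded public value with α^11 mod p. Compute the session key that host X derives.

264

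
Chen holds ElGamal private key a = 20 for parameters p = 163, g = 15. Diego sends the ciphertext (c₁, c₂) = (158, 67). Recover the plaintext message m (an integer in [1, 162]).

44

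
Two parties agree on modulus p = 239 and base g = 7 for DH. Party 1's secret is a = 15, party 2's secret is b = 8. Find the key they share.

232

Party 2 sends B = g^b mod p = 7^8 mod 239.
7^1 ≡ 7 (mod 239)
7^2 = (7^1)^2 ≡ 7^2 = 49 ≡ 49 (mod 239)
7^4 = (7^2)^2 ≡ 49^2 = 2401 ≡ 11 (mod 239)
7^8 = (7^4)^2 ≡ 11^2 = 121 ≡ 121 (mod 239)
So B = 121. Party 1 then computes K = B^a mod p = 121^15 mod 239.
121^1 ≡ 121 (mod 239)
121^2 = (121^1)^2 ≡ 121^2 = 14641 ≡ 62 (mod 239)
121^4 = (121^2)^2 ≡ 62^2 = 3844 ≡ 20 (mod 239)
121^8 = (121^4)^2 ≡ 20^2 = 400 ≡ 161 (mod 239)
121^15 = 121^8 · 121^4 · 121^2 · 121^1 ≡ 161 · 20 · 62 · 121 ≡ 232 (mod 239).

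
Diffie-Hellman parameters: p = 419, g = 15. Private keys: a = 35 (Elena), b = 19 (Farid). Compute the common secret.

Farid sends B = g^b mod p = 15^19 mod 419.
15^1 ≡ 15 (mod 419)
15^2 = (15^1)^2 ≡ 15^2 = 225 ≡ 225 (mod 419)
15^4 = (15^2)^2 ≡ 225^2 = 50625 ≡ 345 (mod 419)
15^8 = (15^4)^2 ≡ 345^2 = 119025 ≡ 29 (mod 419)
15^16 = (15^8)^2 ≡ 29^2 = 841 ≡ 3 (mod 419)
15^19 = 15^16 · 15^2 · 15^1 ≡ 3 · 225 · 15 ≡ 69 (mod 419).
So B = 69. Elena then computes K = B^a mod p = 69^35 mod 419.
69^1 ≡ 69 (mod 419)
69^2 = (69^1)^2 ≡ 69^2 = 4761 ≡ 152 (mod 419)
69^4 = (69^2)^2 ≡ 152^2 = 23104 ≡ 59 (mod 419)
69^8 = (69^4)^2 ≡ 59^2 = 3481 ≡ 129 (mod 419)
69^16 = (69^8)^2 ≡ 129^2 = 16641 ≡ 300 (mod 419)
69^32 = (69^16)^2 ≡ 300^2 = 90000 ≡ 334 (mod 419)
69^35 = 69^32 · 69^2 · 69^1 ≡ 334 · 152 · 69 ≡ 152 (mod 419).

152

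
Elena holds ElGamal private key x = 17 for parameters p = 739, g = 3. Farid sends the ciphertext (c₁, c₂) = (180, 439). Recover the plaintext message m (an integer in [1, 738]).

Shared mask s = c₁^x mod p = 180^17 mod 739.
180^1 ≡ 180 (mod 739)
180^2 = (180^1)^2 ≡ 180^2 = 32400 ≡ 623 (mod 739)
180^4 = (180^2)^2 ≡ 623^2 = 388129 ≡ 154 (mod 739)
180^8 = (180^4)^2 ≡ 154^2 = 23716 ≡ 68 (mod 739)
180^16 = (180^8)^2 ≡ 68^2 = 4624 ≡ 190 (mod 739)
180^17 = 180^16 · 180^1 ≡ 190 · 180 ≡ 206 (mod 739).
So s = 206; s⁻¹ ≡ 513 (mod 739).
m = c₂ · s⁻¹ mod 739 = 439 · 513 mod 739 = 551.

551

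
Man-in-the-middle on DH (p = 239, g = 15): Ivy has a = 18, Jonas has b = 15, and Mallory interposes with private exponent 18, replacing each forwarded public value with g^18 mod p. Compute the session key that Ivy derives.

Ivy receives Mallory's public value M = 15^18 mod 239 instead of the honest one.
15^1 ≡ 15 (mod 239)
15^2 = (15^1)^2 ≡ 15^2 = 225 ≡ 225 (mod 239)
15^4 = (15^2)^2 ≡ 225^2 = 50625 ≡ 196 (mod 239)
15^8 = (15^4)^2 ≡ 196^2 = 38416 ≡ 176 (mod 239)
15^16 = (15^8)^2 ≡ 176^2 = 30976 ≡ 145 (mod 239)
15^18 = 15^16 · 15^2 ≡ 145 · 225 ≡ 121 (mod 239).
So M = 121. Ivy computes K = M^18 mod 239.
121^1 ≡ 121 (mod 239)
121^2 = (121^1)^2 ≡ 121^2 = 14641 ≡ 62 (mod 239)
121^4 = (121^2)^2 ≡ 62^2 = 3844 ≡ 20 (mod 239)
121^8 = (121^4)^2 ≡ 20^2 = 400 ≡ 161 (mod 239)
121^16 = (121^8)^2 ≡ 161^2 = 25921 ≡ 109 (mod 239)
121^18 = 121^16 · 121^2 ≡ 109 · 62 ≡ 66 (mod 239).

66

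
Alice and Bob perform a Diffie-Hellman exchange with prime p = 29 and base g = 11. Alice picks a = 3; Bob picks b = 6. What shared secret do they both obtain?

4

Bob sends B = g^b mod p = 11^6 mod 29.
11^1 ≡ 11 (mod 29)
11^2 = (11^1)^2 ≡ 11^2 = 121 ≡ 5 (mod 29)
11^4 = (11^2)^2 ≡ 5^2 = 25 ≡ 25 (mod 29)
11^6 = 11^4 · 11^2 ≡ 25 · 5 ≡ 9 (mod 29).
So B = 9. Alice then computes K = B^a mod p = 9^3 mod 29.
9^1 ≡ 9 (mod 29)
9^2 = (9^1)^2 ≡ 9^2 = 81 ≡ 23 (mod 29)
9^3 = 9^2 · 9^1 ≡ 23 · 9 ≡ 4 (mod 29).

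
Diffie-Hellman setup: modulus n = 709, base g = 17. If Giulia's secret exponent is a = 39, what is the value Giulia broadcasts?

696

Public value = 17^{39} \pmod{709}.
17^1 ≡ 17 (mod 709)
17^2 = (17^1)^2 ≡ 17^2 = 289 ≡ 289 (mod 709)
17^4 = (17^2)^2 ≡ 289^2 = 83521 ≡ 568 (mod 709)
17^8 = (17^4)^2 ≡ 568^2 = 322624 ≡ 29 (mod 709)
17^16 = (17^8)^2 ≡ 29^2 = 841 ≡ 132 (mod 709)
17^32 = (17^16)^2 ≡ 132^2 = 17424 ≡ 408 (mod 709)
17^39 = 17^32 · 17^4 · 17^2 · 17^1 ≡ 408 · 568 · 289 · 17 ≡ 696 (mod 709).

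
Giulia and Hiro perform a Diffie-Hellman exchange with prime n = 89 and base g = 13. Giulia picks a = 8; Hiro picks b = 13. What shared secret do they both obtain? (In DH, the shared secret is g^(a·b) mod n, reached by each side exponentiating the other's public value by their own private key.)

2

Giulia sends A = g^a mod n = 13^8 mod 89.
13^1 ≡ 13 (mod 89)
13^2 = (13^1)^2 ≡ 13^2 = 169 ≡ 80 (mod 89)
13^4 = (13^2)^2 ≡ 80^2 = 6400 ≡ 81 (mod 89)
13^8 = (13^4)^2 ≡ 81^2 = 6561 ≡ 64 (mod 89)
So A = 64. Hiro then computes K = A^b mod n = 64^13 mod 89.
64^1 ≡ 64 (mod 89)
64^2 = (64^1)^2 ≡ 64^2 = 4096 ≡ 2 (mod 89)
64^4 = (64^2)^2 ≡ 2^2 = 4 ≡ 4 (mod 89)
64^8 = (64^4)^2 ≡ 4^2 = 16 ≡ 16 (mod 89)
64^13 = 64^8 · 64^4 · 64^1 ≡ 16 · 4 · 64 ≡ 2 (mod 89).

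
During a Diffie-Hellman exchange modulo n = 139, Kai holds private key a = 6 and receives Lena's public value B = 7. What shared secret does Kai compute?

55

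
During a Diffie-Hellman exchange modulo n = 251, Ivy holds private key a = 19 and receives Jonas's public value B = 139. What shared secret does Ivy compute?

132

Shared key K = 139^19 mod 251.
139^1 ≡ 139 (mod 251)
139^2 = (139^1)^2 ≡ 139^2 = 19321 ≡ 245 (mod 251)
139^4 = (139^2)^2 ≡ 245^2 = 60025 ≡ 36 (mod 251)
139^8 = (139^4)^2 ≡ 36^2 = 1296 ≡ 41 (mod 251)
139^16 = (139^8)^2 ≡ 41^2 = 1681 ≡ 175 (mod 251)
139^19 = 139^16 · 139^2 · 139^1 ≡ 175 · 245 · 139 ≡ 132 (mod 251).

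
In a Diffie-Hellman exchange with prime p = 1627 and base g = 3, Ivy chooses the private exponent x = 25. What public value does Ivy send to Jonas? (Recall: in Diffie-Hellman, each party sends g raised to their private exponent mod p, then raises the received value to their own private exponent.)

Public value = 3^25 mod 1627.
3^1 ≡ 3 (mod 1627)
3^2 = (3^1)^2 ≡ 3^2 = 9 ≡ 9 (mod 1627)
3^4 = (3^2)^2 ≡ 9^2 = 81 ≡ 81 (mod 1627)
3^8 = (3^4)^2 ≡ 81^2 = 6561 ≡ 53 (mod 1627)
3^16 = (3^8)^2 ≡ 53^2 = 2809 ≡ 1182 (mod 1627)
3^25 = 3^16 · 3^8 · 3^1 ≡ 1182 · 53 · 3 ≡ 833 (mod 1627).

833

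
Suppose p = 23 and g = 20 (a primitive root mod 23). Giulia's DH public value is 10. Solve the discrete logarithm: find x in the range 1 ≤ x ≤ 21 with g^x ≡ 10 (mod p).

5

Try successive powers of 20 modulo 23:
20^1 ≡ 20
20^2 ≡ 9
20^3 ≡ 19
20^4 ≡ 12
20^5 ≡ 10
Found: x = 5.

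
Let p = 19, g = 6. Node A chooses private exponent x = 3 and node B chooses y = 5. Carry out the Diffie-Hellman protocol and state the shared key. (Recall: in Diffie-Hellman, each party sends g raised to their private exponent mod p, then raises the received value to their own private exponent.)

Node B sends B = g^y mod p = 6^5 mod 19.
6^1 ≡ 6 (mod 19)
6^2 = (6^1)^2 ≡ 6^2 = 36 ≡ 17 (mod 19)
6^4 = (6^2)^2 ≡ 17^2 = 289 ≡ 4 (mod 19)
6^5 = 6^4 · 6^1 ≡ 4 · 6 ≡ 5 (mod 19).
So B = 5. Node A then computes K = B^x mod p = 5^3 mod 19.
5^1 ≡ 5 (mod 19)
5^2 = (5^1)^2 ≡ 5^2 = 25 ≡ 6 (mod 19)
5^3 = 5^2 · 5^1 ≡ 6 · 5 ≡ 11 (mod 19).

11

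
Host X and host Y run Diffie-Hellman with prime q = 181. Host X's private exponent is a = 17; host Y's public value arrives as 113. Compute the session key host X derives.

110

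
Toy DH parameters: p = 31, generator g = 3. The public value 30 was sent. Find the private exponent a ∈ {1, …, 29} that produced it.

15

Try successive powers of 3 modulo 31:
3^1 ≡ 3
3^2 ≡ 9
3^3 ≡ 27
3^4 ≡ 19
3^5 ≡ 26
3^6 ≡ 16
3^7 ≡ 17
3^8 ≡ 20
3^9 ≡ 29
3^10 ≡ 25
3^11 ≡ 13
3^12 ≡ 8
3^13 ≡ 24
3^14 ≡ 10
3^15 ≡ 30
Found: a = 15.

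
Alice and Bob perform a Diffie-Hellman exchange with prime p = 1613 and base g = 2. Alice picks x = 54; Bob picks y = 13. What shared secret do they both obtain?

1612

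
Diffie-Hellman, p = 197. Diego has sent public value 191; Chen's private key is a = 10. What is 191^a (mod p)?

178

Shared key K = 191^10 mod 197.
191^1 ≡ 191 (mod 197)
191^2 = (191^1)^2 ≡ 191^2 = 36481 ≡ 36 (mod 197)
191^4 = (191^2)^2 ≡ 36^2 = 1296 ≡ 114 (mod 197)
191^8 = (191^4)^2 ≡ 114^2 = 12996 ≡ 191 (mod 197)
191^10 = 191^8 · 191^2 ≡ 191 · 36 ≡ 178 (mod 197).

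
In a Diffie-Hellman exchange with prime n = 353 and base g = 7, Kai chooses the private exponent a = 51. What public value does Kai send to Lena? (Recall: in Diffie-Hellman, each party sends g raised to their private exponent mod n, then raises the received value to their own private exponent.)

10

Public value = 7^51 mod 353.
7^1 ≡ 7 (mod 353)
7^2 = (7^1)^2 ≡ 7^2 = 49 ≡ 49 (mod 353)
7^4 = (7^2)^2 ≡ 49^2 = 2401 ≡ 283 (mod 353)
7^8 = (7^4)^2 ≡ 283^2 = 80089 ≡ 311 (mod 353)
7^16 = (7^8)^2 ≡ 311^2 = 96721 ≡ 352 (mod 353)
7^32 = (7^16)^2 ≡ 352^2 = 123904 ≡ 1 (mod 353)
7^51 = 7^32 · 7^16 · 7^2 · 7^1 ≡ 1 · 352 · 49 · 7 ≡ 10 (mod 353).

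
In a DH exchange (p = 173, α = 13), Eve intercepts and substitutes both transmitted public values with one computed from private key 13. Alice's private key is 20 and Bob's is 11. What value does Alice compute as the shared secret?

169

Alice receives Eve's public value M = 13^13 mod 173 instead of the honest one.
13^1 ≡ 13 (mod 173)
13^2 = (13^1)^2 ≡ 13^2 = 169 ≡ 169 (mod 173)
13^4 = (13^2)^2 ≡ 169^2 = 28561 ≡ 16 (mod 173)
13^8 = (13^4)^2 ≡ 16^2 = 256 ≡ 83 (mod 173)
13^13 = 13^8 · 13^4 · 13^1 ≡ 83 · 16 · 13 ≡ 137 (mod 173).
So M = 137. Alice computes K = M^20 mod 173.
137^1 ≡ 137 (mod 173)
137^2 = (137^1)^2 ≡ 137^2 = 18769 ≡ 85 (mod 173)
137^4 = (137^2)^2 ≡ 85^2 = 7225 ≡ 132 (mod 173)
137^8 = (137^4)^2 ≡ 132^2 = 17424 ≡ 124 (mod 173)
137^16 = (137^8)^2 ≡ 124^2 = 15376 ≡ 152 (mod 173)
137^20 = 137^16 · 137^4 ≡ 152 · 132 ≡ 169 (mod 173).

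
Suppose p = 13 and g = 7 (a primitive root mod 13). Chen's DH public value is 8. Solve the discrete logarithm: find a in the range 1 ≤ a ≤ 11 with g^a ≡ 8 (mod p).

9

Try successive powers of 7 modulo 13:
7^1 ≡ 7
7^2 ≡ 10
7^3 ≡ 5
7^4 ≡ 9
7^5 ≡ 11
7^6 ≡ 12
7^7 ≡ 6
7^8 ≡ 3
7^9 ≡ 8
Found: a = 9.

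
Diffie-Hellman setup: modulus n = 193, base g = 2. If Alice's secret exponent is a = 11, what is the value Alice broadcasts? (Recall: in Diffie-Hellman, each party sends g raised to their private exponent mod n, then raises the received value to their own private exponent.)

Public value = 2^11 mod 193.
2^1 ≡ 2 (mod 193)
2^2 = (2^1)^2 ≡ 2^2 = 4 ≡ 4 (mod 193)
2^4 = (2^2)^2 ≡ 4^2 = 16 ≡ 16 (mod 193)
2^8 = (2^4)^2 ≡ 16^2 = 256 ≡ 63 (mod 193)
2^11 = 2^8 · 2^2 · 2^1 ≡ 63 · 4 · 2 ≡ 118 (mod 193).

118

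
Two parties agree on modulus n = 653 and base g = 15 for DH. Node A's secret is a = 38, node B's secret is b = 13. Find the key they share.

Node B sends B = g^b mod n = 15^13 mod 653.
15^1 ≡ 15 (mod 653)
15^2 = (15^1)^2 ≡ 15^2 = 225 ≡ 225 (mod 653)
15^4 = (15^2)^2 ≡ 225^2 = 50625 ≡ 344 (mod 653)
15^8 = (15^4)^2 ≡ 344^2 = 118336 ≡ 143 (mod 653)
15^13 = 15^8 · 15^4 · 15^1 ≡ 143 · 344 · 15 ≡ 643 (mod 653).
So B = 643. Node A then computes K = B^a mod n = 643^38 mod 653.
643^1 ≡ 643 (mod 653)
643^2 = (643^1)^2 ≡ 643^2 = 413449 ≡ 100 (mod 653)
643^4 = (643^2)^2 ≡ 100^2 = 10000 ≡ 205 (mod 653)
643^8 = (643^4)^2 ≡ 205^2 = 42025 ≡ 233 (mod 653)
643^16 = (643^8)^2 ≡ 233^2 = 54289 ≡ 90 (mod 653)
643^32 = (643^16)^2 ≡ 90^2 = 8100 ≡ 264 (mod 653)
643^38 = 643^32 · 643^4 · 643^2 ≡ 264 · 205 · 100 ≡ 589 (mod 653).

589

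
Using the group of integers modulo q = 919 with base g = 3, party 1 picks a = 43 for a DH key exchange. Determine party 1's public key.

783

Public value = 3^43 mod 919.
3^1 ≡ 3 (mod 919)
3^2 = (3^1)^2 ≡ 3^2 = 9 ≡ 9 (mod 919)
3^4 = (3^2)^2 ≡ 9^2 = 81 ≡ 81 (mod 919)
3^8 = (3^4)^2 ≡ 81^2 = 6561 ≡ 128 (mod 919)
3^16 = (3^8)^2 ≡ 128^2 = 16384 ≡ 761 (mod 919)
3^32 = (3^16)^2 ≡ 761^2 = 579121 ≡ 151 (mod 919)
3^43 = 3^32 · 3^8 · 3^2 · 3^1 ≡ 151 · 128 · 9 · 3 ≡ 783 (mod 919).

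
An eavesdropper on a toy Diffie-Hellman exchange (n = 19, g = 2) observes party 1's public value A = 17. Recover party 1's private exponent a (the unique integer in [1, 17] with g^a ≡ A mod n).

Try successive powers of 2 modulo 19:
2^1 ≡ 2
2^2 ≡ 4
2^3 ≡ 8
2^4 ≡ 16
2^5 ≡ 13
2^6 ≡ 7
2^7 ≡ 14
2^8 ≡ 9
2^9 ≡ 18
2^10 ≡ 17
Found: a = 10.

10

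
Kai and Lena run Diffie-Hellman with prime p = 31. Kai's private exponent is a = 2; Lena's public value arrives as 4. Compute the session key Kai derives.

16

Shared key K = 4^2 mod 31.
4^1 ≡ 4 (mod 31)
4^2 = (4^1)^2 ≡ 4^2 = 16 ≡ 16 (mod 31)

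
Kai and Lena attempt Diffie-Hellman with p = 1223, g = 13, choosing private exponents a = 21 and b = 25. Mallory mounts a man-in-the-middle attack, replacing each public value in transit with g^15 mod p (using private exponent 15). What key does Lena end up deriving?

710

Lena receives Mallory's public value M = 13^15 mod 1223 instead of the honest one.
13^1 ≡ 13 (mod 1223)
13^2 = (13^1)^2 ≡ 13^2 = 169 ≡ 169 (mod 1223)
13^4 = (13^2)^2 ≡ 169^2 = 28561 ≡ 432 (mod 1223)
13^8 = (13^4)^2 ≡ 432^2 = 186624 ≡ 728 (mod 1223)
13^15 = 13^8 · 13^4 · 13^2 · 13^1 ≡ 728 · 432 · 169 · 13 ≡ 409 (mod 1223).
So M = 409. Lena computes K = M^25 mod 1223.
409^1 ≡ 409 (mod 1223)
409^2 = (409^1)^2 ≡ 409^2 = 167281 ≡ 953 (mod 1223)
409^4 = (409^2)^2 ≡ 953^2 = 908209 ≡ 743 (mod 1223)
409^8 = (409^4)^2 ≡ 743^2 = 552049 ≡ 476 (mod 1223)
409^16 = (409^8)^2 ≡ 476^2 = 226576 ≡ 321 (mod 1223)
409^25 = 409^16 · 409^8 · 409^1 ≡ 321 · 476 · 409 ≡ 710 (mod 1223).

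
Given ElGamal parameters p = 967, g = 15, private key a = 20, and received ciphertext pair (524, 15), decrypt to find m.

513

Shared mask s = c₁^a mod p = 524^20 mod 967.
524^1 ≡ 524 (mod 967)
524^2 = (524^1)^2 ≡ 524^2 = 274576 ≡ 915 (mod 967)
524^4 = (524^2)^2 ≡ 915^2 = 837225 ≡ 770 (mod 967)
524^8 = (524^4)^2 ≡ 770^2 = 592900 ≡ 129 (mod 967)
524^16 = (524^8)^2 ≡ 129^2 = 16641 ≡ 202 (mod 967)
524^20 = 524^16 · 524^4 ≡ 202 · 770 ≡ 820 (mod 967).
So s = 820; s⁻¹ ≡ 421 (mod 967).
m = c₂ · s⁻¹ mod 967 = 15 · 421 mod 967 = 513.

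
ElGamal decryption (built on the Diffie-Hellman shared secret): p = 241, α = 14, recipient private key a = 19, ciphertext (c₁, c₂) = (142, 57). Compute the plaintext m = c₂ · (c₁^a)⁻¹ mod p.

82

Shared mask s = c₁^a mod p = 142^19 mod 241.
142^1 ≡ 142 (mod 241)
142^2 = (142^1)^2 ≡ 142^2 = 20164 ≡ 161 (mod 241)
142^4 = (142^2)^2 ≡ 161^2 = 25921 ≡ 134 (mod 241)
142^8 = (142^4)^2 ≡ 134^2 = 17956 ≡ 122 (mod 241)
142^16 = (142^8)^2 ≡ 122^2 = 14884 ≡ 183 (mod 241)
142^19 = 142^16 · 142^2 · 142^1 ≡ 183 · 161 · 142 ≡ 227 (mod 241).
So s = 227; s⁻¹ ≡ 86 (mod 241).
m = c₂ · s⁻¹ mod 241 = 57 · 86 mod 241 = 82.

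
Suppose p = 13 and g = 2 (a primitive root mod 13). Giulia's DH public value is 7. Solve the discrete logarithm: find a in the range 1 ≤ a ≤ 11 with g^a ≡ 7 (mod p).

11

Try successive powers of 2 modulo 13:
2^1 ≡ 2
2^2 ≡ 4
2^3 ≡ 8
2^4 ≡ 3
2^5 ≡ 6
2^6 ≡ 12
2^7 ≡ 11
2^8 ≡ 9
2^9 ≡ 5
2^10 ≡ 10
2^11 ≡ 7
Found: a = 11.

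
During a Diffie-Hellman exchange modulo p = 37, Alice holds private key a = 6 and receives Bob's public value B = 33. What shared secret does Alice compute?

26

Shared key K = 33^6 mod 37.
33^1 ≡ 33 (mod 37)
33^2 = (33^1)^2 ≡ 33^2 = 1089 ≡ 16 (mod 37)
33^4 = (33^2)^2 ≡ 16^2 = 256 ≡ 34 (mod 37)
33^6 = 33^4 · 33^2 ≡ 34 · 16 ≡ 26 (mod 37).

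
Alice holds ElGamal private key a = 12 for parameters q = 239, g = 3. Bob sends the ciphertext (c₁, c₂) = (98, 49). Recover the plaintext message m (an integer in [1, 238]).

Shared mask s = c₁^a mod q = 98^12 mod 239.
98^1 ≡ 98 (mod 239)
98^2 = (98^1)^2 ≡ 98^2 = 9604 ≡ 44 (mod 239)
98^4 = (98^2)^2 ≡ 44^2 = 1936 ≡ 24 (mod 239)
98^8 = (98^4)^2 ≡ 24^2 = 576 ≡ 98 (mod 239)
98^12 = 98^8 · 98^4 ≡ 98 · 24 ≡ 201 (mod 239).
So s = 201; s⁻¹ ≡ 44 (mod 239).
m = c₂ · s⁻¹ mod 239 = 49 · 44 mod 239 = 5.

5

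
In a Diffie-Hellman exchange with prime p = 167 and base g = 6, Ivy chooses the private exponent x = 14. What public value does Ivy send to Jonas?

99

Public value = 6^14 mod 167.
6^1 ≡ 6 (mod 167)
6^2 = (6^1)^2 ≡ 6^2 = 36 ≡ 36 (mod 167)
6^4 = (6^2)^2 ≡ 36^2 = 1296 ≡ 127 (mod 167)
6^8 = (6^4)^2 ≡ 127^2 = 16129 ≡ 97 (mod 167)
6^14 = 6^8 · 6^4 · 6^2 ≡ 97 · 127 · 36 ≡ 99 (mod 167).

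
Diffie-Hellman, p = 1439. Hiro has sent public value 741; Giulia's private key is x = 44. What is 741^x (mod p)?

253

Shared key K = 741^44 mod 1439.
741^1 ≡ 741 (mod 1439)
741^2 = (741^1)^2 ≡ 741^2 = 549081 ≡ 822 (mod 1439)
741^4 = (741^2)^2 ≡ 822^2 = 675684 ≡ 793 (mod 1439)
741^8 = (741^4)^2 ≡ 793^2 = 628849 ≡ 6 (mod 1439)
741^16 = (741^8)^2 ≡ 6^2 = 36 ≡ 36 (mod 1439)
741^32 = (741^16)^2 ≡ 36^2 = 1296 ≡ 1296 (mod 1439)
741^44 = 741^32 · 741^8 · 741^4 ≡ 1296 · 6 · 793 ≡ 253 (mod 1439).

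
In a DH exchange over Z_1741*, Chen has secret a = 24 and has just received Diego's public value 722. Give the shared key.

Shared key K = 722^24 mod 1741.
722^1 ≡ 722 (mod 1741)
722^2 = (722^1)^2 ≡ 722^2 = 521284 ≡ 725 (mod 1741)
722^4 = (722^2)^2 ≡ 725^2 = 525625 ≡ 1584 (mod 1741)
722^8 = (722^4)^2 ≡ 1584^2 = 2509056 ≡ 275 (mod 1741)
722^16 = (722^8)^2 ≡ 275^2 = 75625 ≡ 762 (mod 1741)
722^24 = 722^16 · 722^8 ≡ 762 · 275 ≡ 630 (mod 1741).

630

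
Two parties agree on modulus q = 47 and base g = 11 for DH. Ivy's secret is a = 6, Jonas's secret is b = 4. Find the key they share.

36

Ivy sends A = g^a mod q = 11^6 mod 47.
11^1 ≡ 11 (mod 47)
11^2 = (11^1)^2 ≡ 11^2 = 121 ≡ 27 (mod 47)
11^4 = (11^2)^2 ≡ 27^2 = 729 ≡ 24 (mod 47)
11^6 = 11^4 · 11^2 ≡ 24 · 27 ≡ 37 (mod 47).
So A = 37. Jonas then computes K = A^b mod q = 37^4 mod 47.
37^1 ≡ 37 (mod 47)
37^2 = (37^1)^2 ≡ 37^2 = 1369 ≡ 6 (mod 47)
37^4 = (37^2)^2 ≡ 6^2 = 36 ≡ 36 (mod 47)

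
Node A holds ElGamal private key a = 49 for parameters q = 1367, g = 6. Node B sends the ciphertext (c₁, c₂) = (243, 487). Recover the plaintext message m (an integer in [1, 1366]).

Shared mask s = c₁^a mod q = 243^49 mod 1367.
243^1 ≡ 243 (mod 1367)
243^2 = (243^1)^2 ≡ 243^2 = 59049 ≡ 268 (mod 1367)
243^4 = (243^2)^2 ≡ 268^2 = 71824 ≡ 740 (mod 1367)
243^8 = (243^4)^2 ≡ 740^2 = 547600 ≡ 800 (mod 1367)
243^16 = (243^8)^2 ≡ 800^2 = 640000 ≡ 244 (mod 1367)
243^32 = (243^16)^2 ≡ 244^2 = 59536 ≡ 755 (mod 1367)
243^49 = 243^32 · 243^16 · 243^1 ≡ 755 · 244 · 243 ≡ 311 (mod 1367).
So s = 311; s⁻¹ ≡ 589 (mod 1367).
m = c₂ · s⁻¹ mod 1367 = 487 · 589 mod 1367 = 1140.

1140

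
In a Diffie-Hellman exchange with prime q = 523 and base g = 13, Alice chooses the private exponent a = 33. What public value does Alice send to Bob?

237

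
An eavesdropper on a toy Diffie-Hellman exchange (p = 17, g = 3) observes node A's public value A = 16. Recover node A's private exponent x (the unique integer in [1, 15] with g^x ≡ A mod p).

Try successive powers of 3 modulo 17:
3^1 ≡ 3
3^2 ≡ 9
3^3 ≡ 10
3^4 ≡ 13
3^5 ≡ 5
3^6 ≡ 15
3^7 ≡ 11
3^8 ≡ 16
Found: x = 8.

8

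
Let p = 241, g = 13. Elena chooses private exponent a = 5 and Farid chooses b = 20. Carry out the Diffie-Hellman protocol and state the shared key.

Elena sends A = g^a mod p = 13^5 mod 241.
13^1 ≡ 13 (mod 241)
13^2 = (13^1)^2 ≡ 13^2 = 169 ≡ 169 (mod 241)
13^4 = (13^2)^2 ≡ 169^2 = 28561 ≡ 123 (mod 241)
13^5 = 13^4 · 13^1 ≡ 123 · 13 ≡ 153 (mod 241).
So A = 153. Farid then computes K = A^b mod p = 153^20 mod 241.
153^1 ≡ 153 (mod 241)
153^2 = (153^1)^2 ≡ 153^2 = 23409 ≡ 32 (mod 241)
153^4 = (153^2)^2 ≡ 32^2 = 1024 ≡ 60 (mod 241)
153^8 = (153^4)^2 ≡ 60^2 = 3600 ≡ 226 (mod 241)
153^16 = (153^8)^2 ≡ 226^2 = 51076 ≡ 225 (mod 241)
153^20 = 153^16 · 153^4 ≡ 225 · 60 ≡ 4 (mod 241).

4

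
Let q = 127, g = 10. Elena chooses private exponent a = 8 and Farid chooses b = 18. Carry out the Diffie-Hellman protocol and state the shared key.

8

Elena sends A = g^a mod q = 10^8 mod 127.
10^1 ≡ 10 (mod 127)
10^2 = (10^1)^2 ≡ 10^2 = 100 ≡ 100 (mod 127)
10^4 = (10^2)^2 ≡ 100^2 = 10000 ≡ 94 (mod 127)
10^8 = (10^4)^2 ≡ 94^2 = 8836 ≡ 73 (mod 127)
So A = 73. Farid then computes K = A^b mod q = 73^18 mod 127.
73^1 ≡ 73 (mod 127)
73^2 = (73^1)^2 ≡ 73^2 = 5329 ≡ 122 (mod 127)
73^4 = (73^2)^2 ≡ 122^2 = 14884 ≡ 25 (mod 127)
73^8 = (73^4)^2 ≡ 25^2 = 625 ≡ 117 (mod 127)
73^16 = (73^8)^2 ≡ 117^2 = 13689 ≡ 100 (mod 127)
73^18 = 73^16 · 73^2 ≡ 100 · 122 ≡ 8 (mod 127).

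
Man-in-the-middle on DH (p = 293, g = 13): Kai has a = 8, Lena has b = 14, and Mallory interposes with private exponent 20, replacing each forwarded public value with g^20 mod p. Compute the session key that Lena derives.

Lena receives Mallory's public value M = 13^20 mod 293 instead of the honest one.
13^1 ≡ 13 (mod 293)
13^2 = (13^1)^2 ≡ 13^2 = 169 ≡ 169 (mod 293)
13^4 = (13^2)^2 ≡ 169^2 = 28561 ≡ 140 (mod 293)
13^8 = (13^4)^2 ≡ 140^2 = 19600 ≡ 262 (mod 293)
13^16 = (13^8)^2 ≡ 262^2 = 68644 ≡ 82 (mod 293)
13^20 = 13^16 · 13^4 ≡ 82 · 140 ≡ 53 (mod 293).
So M = 53. Lena computes K = M^14 mod 293.
53^1 ≡ 53 (mod 293)
53^2 = (53^1)^2 ≡ 53^2 = 2809 ≡ 172 (mod 293)
53^4 = (53^2)^2 ≡ 172^2 = 29584 ≡ 284 (mod 293)
53^8 = (53^4)^2 ≡ 284^2 = 80656 ≡ 81 (mod 293)
53^14 = 53^8 · 53^4 · 53^2 ≡ 81 · 284 · 172 ≡ 16 (mod 293).

16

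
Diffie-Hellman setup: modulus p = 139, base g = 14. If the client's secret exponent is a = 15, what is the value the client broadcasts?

75

Public value = 14^15 mod 139.
14^1 ≡ 14 (mod 139)
14^2 = (14^1)^2 ≡ 14^2 = 196 ≡ 57 (mod 139)
14^4 = (14^2)^2 ≡ 57^2 = 3249 ≡ 52 (mod 139)
14^8 = (14^4)^2 ≡ 52^2 = 2704 ≡ 63 (mod 139)
14^15 = 14^8 · 14^4 · 14^2 · 14^1 ≡ 63 · 52 · 57 · 14 ≡ 75 (mod 139).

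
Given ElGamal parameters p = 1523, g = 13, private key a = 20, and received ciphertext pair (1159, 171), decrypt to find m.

Shared mask s = c₁^a mod p = 1159^20 mod 1523.
1159^1 ≡ 1159 (mod 1523)
1159^2 = (1159^1)^2 ≡ 1159^2 = 1343281 ≡ 1518 (mod 1523)
1159^4 = (1159^2)^2 ≡ 1518^2 = 2304324 ≡ 25 (mod 1523)
1159^8 = (1159^4)^2 ≡ 25^2 = 625 ≡ 625 (mod 1523)
1159^16 = (1159^8)^2 ≡ 625^2 = 390625 ≡ 737 (mod 1523)
1159^20 = 1159^16 · 1159^4 ≡ 737 · 25 ≡ 149 (mod 1523).
So s = 149; s⁻¹ ≡ 92 (mod 1523).
m = c₂ · s⁻¹ mod 1523 = 171 · 92 mod 1523 = 502.

502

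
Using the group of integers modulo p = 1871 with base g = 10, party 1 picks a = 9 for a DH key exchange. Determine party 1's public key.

Public value = 10^9 mod 1871.
10^1 ≡ 10 (mod 1871)
10^2 = (10^1)^2 ≡ 10^2 = 100 ≡ 100 (mod 1871)
10^4 = (10^2)^2 ≡ 100^2 = 10000 ≡ 645 (mod 1871)
10^8 = (10^4)^2 ≡ 645^2 = 416025 ≡ 663 (mod 1871)
10^9 = 10^8 · 10^1 ≡ 663 · 10 ≡ 1017 (mod 1871).

1017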